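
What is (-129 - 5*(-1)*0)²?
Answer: 16641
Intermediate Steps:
(-129 - 5*(-1)*0)² = (-129 + 5*0)² = (-129 + 0)² = (-129)² = 16641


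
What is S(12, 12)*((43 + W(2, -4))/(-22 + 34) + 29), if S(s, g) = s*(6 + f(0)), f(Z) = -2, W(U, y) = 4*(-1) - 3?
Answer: 1536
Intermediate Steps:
W(U, y) = -7 (W(U, y) = -4 - 3 = -7)
S(s, g) = 4*s (S(s, g) = s*(6 - 2) = s*4 = 4*s)
S(12, 12)*((43 + W(2, -4))/(-22 + 34) + 29) = (4*12)*((43 - 7)/(-22 + 34) + 29) = 48*(36/12 + 29) = 48*(36*(1/12) + 29) = 48*(3 + 29) = 48*32 = 1536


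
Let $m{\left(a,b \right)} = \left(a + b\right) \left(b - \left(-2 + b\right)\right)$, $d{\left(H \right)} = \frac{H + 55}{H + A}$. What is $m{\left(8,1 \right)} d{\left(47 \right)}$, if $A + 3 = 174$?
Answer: $\frac{918}{109} \approx 8.422$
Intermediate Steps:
$A = 171$ ($A = -3 + 174 = 171$)
$d{\left(H \right)} = \frac{55 + H}{171 + H}$ ($d{\left(H \right)} = \frac{H + 55}{H + 171} = \frac{55 + H}{171 + H}$)
$m{\left(a,b \right)} = 2 a + 2 b$ ($m{\left(a,b \right)} = \left(a + b\right) 2 = 2 a + 2 b$)
$m{\left(8,1 \right)} d{\left(47 \right)} = \left(2 \cdot 8 + 2 \cdot 1\right) \frac{55 + 47}{171 + 47} = \left(16 + 2\right) \frac{1}{218} \cdot 102 = 18 \cdot \frac{1}{218} \cdot 102 = 18 \cdot \frac{51}{109} = \frac{918}{109}$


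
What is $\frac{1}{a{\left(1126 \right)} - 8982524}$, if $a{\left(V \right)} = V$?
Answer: $- \frac{1}{8981398} \approx -1.1134 \cdot 10^{-7}$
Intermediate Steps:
$\frac{1}{a{\left(1126 \right)} - 8982524} = \frac{1}{1126 - 8982524} = \frac{1}{-8981398} = - \frac{1}{8981398}$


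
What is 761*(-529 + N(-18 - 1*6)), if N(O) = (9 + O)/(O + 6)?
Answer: -2411609/6 ≈ -4.0194e+5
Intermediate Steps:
N(O) = (9 + O)/(6 + O)
761*(-529 + N(-18 - 1*6)) = 761*(-529 + (9 + (-18 - 1*6))/(6 + (-18 - 1*6))) = 761*(-529 + (9 + (-18 - 6))/(6 + (-18 - 6))) = 761*(-529 + (9 - 24)/(6 - 24)) = 761*(-529 - 15/(-18)) = 761*(-529 - 1/18*(-15)) = 761*(-529 + ⅚) = 761*(-3169/6) = -2411609/6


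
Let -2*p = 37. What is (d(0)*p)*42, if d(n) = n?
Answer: 0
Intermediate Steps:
p = -37/2 (p = -½*37 = -37/2 ≈ -18.500)
(d(0)*p)*42 = (0*(-37/2))*42 = 0*42 = 0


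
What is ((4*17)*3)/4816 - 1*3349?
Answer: -4032145/1204 ≈ -3349.0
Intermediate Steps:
((4*17)*3)/4816 - 1*3349 = (68*3)*(1/4816) - 3349 = 204*(1/4816) - 3349 = 51/1204 - 3349 = -4032145/1204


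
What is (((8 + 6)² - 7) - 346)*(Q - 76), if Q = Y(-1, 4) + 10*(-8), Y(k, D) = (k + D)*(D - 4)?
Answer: 24492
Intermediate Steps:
Y(k, D) = (-4 + D)*(D + k) (Y(k, D) = (D + k)*(-4 + D) = (-4 + D)*(D + k))
Q = -80 (Q = (4² - 4*4 - 4*(-1) + 4*(-1)) + 10*(-8) = (16 - 16 + 4 - 4) - 80 = 0 - 80 = -80)
(((8 + 6)² - 7) - 346)*(Q - 76) = (((8 + 6)² - 7) - 346)*(-80 - 76) = ((14² - 7) - 346)*(-156) = ((196 - 7) - 346)*(-156) = (189 - 346)*(-156) = -157*(-156) = 24492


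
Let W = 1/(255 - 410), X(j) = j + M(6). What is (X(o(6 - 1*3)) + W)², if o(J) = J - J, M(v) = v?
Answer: 863041/24025 ≈ 35.923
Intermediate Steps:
o(J) = 0
X(j) = 6 + j (X(j) = j + 6 = 6 + j)
W = -1/155 (W = 1/(-155) = -1/155 ≈ -0.0064516)
(X(o(6 - 1*3)) + W)² = ((6 + 0) - 1/155)² = (6 - 1/155)² = (929/155)² = 863041/24025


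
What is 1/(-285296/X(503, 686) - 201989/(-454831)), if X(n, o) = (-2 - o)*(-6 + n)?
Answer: 9720193301/12426798480 ≈ 0.78220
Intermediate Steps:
X(n, o) = (-6 + n)*(-2 - o)
1/(-285296/X(503, 686) - 201989/(-454831)) = 1/(-285296/(12 - 2*503 + 6*686 - 1*503*686) - 201989/(-454831)) = 1/(-285296/(12 - 1006 + 4116 - 345058) - 201989*(-1/454831)) = 1/(-285296/(-341936) + 201989/454831) = 1/(-285296*(-1/341936) + 201989/454831) = 1/(17831/21371 + 201989/454831) = 1/(12426798480/9720193301) = 9720193301/12426798480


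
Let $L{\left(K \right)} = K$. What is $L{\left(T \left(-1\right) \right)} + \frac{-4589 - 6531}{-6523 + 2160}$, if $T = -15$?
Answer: $\frac{76565}{4363} \approx 17.549$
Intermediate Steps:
$L{\left(T \left(-1\right) \right)} + \frac{-4589 - 6531}{-6523 + 2160} = \left(-15\right) \left(-1\right) + \frac{-4589 - 6531}{-6523 + 2160} = 15 - \frac{11120}{-4363} = 15 - - \frac{11120}{4363} = 15 + \frac{11120}{4363} = \frac{76565}{4363}$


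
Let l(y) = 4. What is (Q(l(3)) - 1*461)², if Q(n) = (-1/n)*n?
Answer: 213444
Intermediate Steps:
Q(n) = -1
(Q(l(3)) - 1*461)² = (-1 - 1*461)² = (-1 - 461)² = (-462)² = 213444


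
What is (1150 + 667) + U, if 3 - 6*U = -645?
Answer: 1925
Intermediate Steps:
U = 108 (U = ½ - ⅙*(-645) = ½ + 215/2 = 108)
(1150 + 667) + U = (1150 + 667) + 108 = 1817 + 108 = 1925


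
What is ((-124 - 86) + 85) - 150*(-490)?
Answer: 73375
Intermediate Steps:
((-124 - 86) + 85) - 150*(-490) = (-210 + 85) + 73500 = -125 + 73500 = 73375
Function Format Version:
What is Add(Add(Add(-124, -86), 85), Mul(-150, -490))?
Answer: 73375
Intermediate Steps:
Add(Add(Add(-124, -86), 85), Mul(-150, -490)) = Add(Add(-210, 85), 73500) = Add(-125, 73500) = 73375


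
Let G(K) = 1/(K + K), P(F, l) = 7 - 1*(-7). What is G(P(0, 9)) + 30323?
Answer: 849045/28 ≈ 30323.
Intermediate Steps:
P(F, l) = 14 (P(F, l) = 7 + 7 = 14)
G(K) = 1/(2*K)
G(P(0, 9)) + 30323 = (½)/14 + 30323 = (½)*(1/14) + 30323 = 1/28 + 30323 = 849045/28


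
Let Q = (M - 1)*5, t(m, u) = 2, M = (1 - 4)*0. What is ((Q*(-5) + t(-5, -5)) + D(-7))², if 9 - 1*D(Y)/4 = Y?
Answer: 8281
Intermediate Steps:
M = 0 (M = -3*0 = 0)
D(Y) = 36 - 4*Y
Q = -5 (Q = (0 - 1)*5 = -1*5 = -5)
((Q*(-5) + t(-5, -5)) + D(-7))² = ((-5*(-5) + 2) + (36 - 4*(-7)))² = ((25 + 2) + (36 + 28))² = (27 + 64)² = 91² = 8281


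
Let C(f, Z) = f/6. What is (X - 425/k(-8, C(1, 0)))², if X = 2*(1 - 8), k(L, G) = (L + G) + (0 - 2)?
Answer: 2972176/3481 ≈ 853.83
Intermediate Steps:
C(f, Z) = f/6 (C(f, Z) = f*(⅙) = f/6)
k(L, G) = -2 + G + L (k(L, G) = (G + L) - 2 = -2 + G + L)
X = -14 (X = 2*(-7) = -14)
(X - 425/k(-8, C(1, 0)))² = (-14 - 425/(-2 + (⅙)*1 - 8))² = (-14 - 425/(-2 + ⅙ - 8))² = (-14 - 425/(-59/6))² = (-14 - 425*(-6/59))² = (-14 + 2550/59)² = (1724/59)² = 2972176/3481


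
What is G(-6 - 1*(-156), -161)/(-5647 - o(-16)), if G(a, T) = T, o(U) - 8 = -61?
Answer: 161/5594 ≈ 0.028781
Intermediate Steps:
o(U) = -53 (o(U) = 8 - 61 = -53)
G(-6 - 1*(-156), -161)/(-5647 - o(-16)) = -161/(-5647 - 1*(-53)) = -161/(-5647 + 53) = -161/(-5594) = -161*(-1/5594) = 161/5594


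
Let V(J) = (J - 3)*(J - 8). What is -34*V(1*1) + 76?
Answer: -400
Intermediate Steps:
V(J) = (-8 + J)*(-3 + J) (V(J) = (-3 + J)*(-8 + J) = (-8 + J)*(-3 + J))
-34*V(1*1) + 76 = -34*(24 + (1*1)² - 11) + 76 = -34*(24 + 1² - 11*1) + 76 = -34*(24 + 1 - 11) + 76 = -34*14 + 76 = -476 + 76 = -400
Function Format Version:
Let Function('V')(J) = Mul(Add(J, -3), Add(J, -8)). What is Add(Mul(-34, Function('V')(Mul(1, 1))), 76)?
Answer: -400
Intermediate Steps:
Function('V')(J) = Mul(Add(-8, J), Add(-3, J)) (Function('V')(J) = Mul(Add(-3, J), Add(-8, J)) = Mul(Add(-8, J), Add(-3, J)))
Add(Mul(-34, Function('V')(Mul(1, 1))), 76) = Add(Mul(-34, Add(24, Pow(Mul(1, 1), 2), Mul(-11, Mul(1, 1)))), 76) = Add(Mul(-34, Add(24, Pow(1, 2), Mul(-11, 1))), 76) = Add(Mul(-34, Add(24, 1, -11)), 76) = Add(Mul(-34, 14), 76) = Add(-476, 76) = -400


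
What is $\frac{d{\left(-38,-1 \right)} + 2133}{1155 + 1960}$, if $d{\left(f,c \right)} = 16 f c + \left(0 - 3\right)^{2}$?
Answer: $\frac{550}{623} \approx 0.88282$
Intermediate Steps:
$d{\left(f,c \right)} = 9 + 16 c f$ ($d{\left(f,c \right)} = 16 c f + \left(-3\right)^{2} = 16 c f + 9 = 9 + 16 c f$)
$\frac{d{\left(-38,-1 \right)} + 2133}{1155 + 1960} = \frac{\left(9 + 16 \left(-1\right) \left(-38\right)\right) + 2133}{1155 + 1960} = \frac{\left(9 + 608\right) + 2133}{3115} = \left(617 + 2133\right) \frac{1}{3115} = 2750 \cdot \frac{1}{3115} = \frac{550}{623}$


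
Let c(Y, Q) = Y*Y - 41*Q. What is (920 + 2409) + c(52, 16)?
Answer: 5377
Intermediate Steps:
c(Y, Q) = Y² - 41*Q
(920 + 2409) + c(52, 16) = (920 + 2409) + (52² - 41*16) = 3329 + (2704 - 656) = 3329 + 2048 = 5377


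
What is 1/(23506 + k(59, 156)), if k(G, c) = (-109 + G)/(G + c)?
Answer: 43/1010748 ≈ 4.2543e-5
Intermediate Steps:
k(G, c) = (-109 + G)/(G + c)
1/(23506 + k(59, 156)) = 1/(23506 + (-109 + 59)/(59 + 156)) = 1/(23506 - 50/215) = 1/(23506 + (1/215)*(-50)) = 1/(23506 - 10/43) = 1/(1010748/43) = 43/1010748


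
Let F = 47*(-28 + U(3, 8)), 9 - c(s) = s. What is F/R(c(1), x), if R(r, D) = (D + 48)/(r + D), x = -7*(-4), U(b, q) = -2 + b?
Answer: -11421/19 ≈ -601.11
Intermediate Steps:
c(s) = 9 - s
x = 28
R(r, D) = (48 + D)/(D + r)
F = -1269 (F = 47*(-28 + (-2 + 3)) = 47*(-28 + 1) = 47*(-27) = -1269)
F/R(c(1), x) = -1269*(28 + (9 - 1*1))/(48 + 28) = -1269/(76/(28 + (9 - 1))) = -1269/(76/(28 + 8)) = -1269/(76/36) = -1269/((1/36)*76) = -1269/19/9 = -1269*9/19 = -11421/19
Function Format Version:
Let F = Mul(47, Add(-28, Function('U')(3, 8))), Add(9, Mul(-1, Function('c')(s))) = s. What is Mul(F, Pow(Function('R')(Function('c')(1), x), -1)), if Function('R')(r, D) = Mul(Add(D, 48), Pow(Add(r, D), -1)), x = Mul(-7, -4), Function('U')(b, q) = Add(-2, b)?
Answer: Rational(-11421, 19) ≈ -601.11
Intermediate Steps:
Function('c')(s) = Add(9, Mul(-1, s))
x = 28
Function('R')(r, D) = Mul(Pow(Add(D, r), -1), Add(48, D)) (Function('R')(r, D) = Mul(Add(48, D), Pow(Add(D, r), -1)) = Mul(Pow(Add(D, r), -1), Add(48, D)))
F = -1269 (F = Mul(47, Add(-28, Add(-2, 3))) = Mul(47, Add(-28, 1)) = Mul(47, -27) = -1269)
Mul(F, Pow(Function('R')(Function('c')(1), x), -1)) = Mul(-1269, Pow(Mul(Pow(Add(28, Add(9, Mul(-1, 1))), -1), Add(48, 28)), -1)) = Mul(-1269, Pow(Mul(Pow(Add(28, Add(9, -1)), -1), 76), -1)) = Mul(-1269, Pow(Mul(Pow(Add(28, 8), -1), 76), -1)) = Mul(-1269, Pow(Mul(Pow(36, -1), 76), -1)) = Mul(-1269, Pow(Mul(Rational(1, 36), 76), -1)) = Mul(-1269, Pow(Rational(19, 9), -1)) = Mul(-1269, Rational(9, 19)) = Rational(-11421, 19)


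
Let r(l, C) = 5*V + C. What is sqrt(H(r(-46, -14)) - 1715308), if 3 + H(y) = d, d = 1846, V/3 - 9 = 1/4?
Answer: 3*I*sqrt(190385) ≈ 1309.0*I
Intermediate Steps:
V = 111/4 (V = 27 + 3/4 = 111/4 ≈ 27.750)
r(l, C) = 555/4 + C (r(l, C) = 5*(111/4) + C = 555/4 + C)
H(y) = 1843 (H(y) = -3 + 1846 = 1843)
sqrt(H(r(-46, -14)) - 1715308) = sqrt(1843 - 1715308) = sqrt(-1713465) = 3*I*sqrt(190385)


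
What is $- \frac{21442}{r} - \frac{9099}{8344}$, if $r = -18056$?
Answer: $\frac{1827563}{18832408} \approx 0.097044$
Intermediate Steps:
$- \frac{21442}{r} - \frac{9099}{8344} = - \frac{21442}{-18056} - \frac{9099}{8344} = \left(-21442\right) \left(- \frac{1}{18056}\right) - \frac{9099}{8344} = \frac{10721}{9028} - \frac{9099}{8344} = \frac{1827563}{18832408}$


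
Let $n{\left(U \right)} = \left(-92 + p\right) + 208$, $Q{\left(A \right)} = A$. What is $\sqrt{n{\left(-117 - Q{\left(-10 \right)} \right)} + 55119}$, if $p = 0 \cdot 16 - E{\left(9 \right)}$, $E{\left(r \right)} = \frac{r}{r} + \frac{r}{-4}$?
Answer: $\frac{\sqrt{220945}}{2} \approx 235.02$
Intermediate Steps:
$E{\left(r \right)} = 1 - \frac{r}{4}$ ($E{\left(r \right)} = 1 + r \left(- \frac{1}{4}\right) = 1 - \frac{r}{4}$)
$p = \frac{5}{4}$ ($p = 0 \cdot 16 - \left(1 - \frac{9}{4}\right) = 0 - \left(1 - \frac{9}{4}\right) = 0 - - \frac{5}{4} = 0 + \frac{5}{4} = \frac{5}{4} \approx 1.25$)
$n{\left(U \right)} = \frac{469}{4}$ ($n{\left(U \right)} = \left(-92 + \frac{5}{4}\right) + 208 = - \frac{363}{4} + 208 = \frac{469}{4}$)
$\sqrt{n{\left(-117 - Q{\left(-10 \right)} \right)} + 55119} = \sqrt{\frac{469}{4} + 55119} = \sqrt{\frac{220945}{4}} = \frac{\sqrt{220945}}{2}$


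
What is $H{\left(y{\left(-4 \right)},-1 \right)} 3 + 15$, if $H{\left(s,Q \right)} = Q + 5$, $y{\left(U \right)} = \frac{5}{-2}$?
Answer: $27$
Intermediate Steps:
$y{\left(U \right)} = - \frac{5}{2}$ ($y{\left(U \right)} = 5 \left(- \frac{1}{2}\right) = - \frac{5}{2}$)
$H{\left(s,Q \right)} = 5 + Q$
$H{\left(y{\left(-4 \right)},-1 \right)} 3 + 15 = \left(5 - 1\right) 3 + 15 = 4 \cdot 3 + 15 = 12 + 15 = 27$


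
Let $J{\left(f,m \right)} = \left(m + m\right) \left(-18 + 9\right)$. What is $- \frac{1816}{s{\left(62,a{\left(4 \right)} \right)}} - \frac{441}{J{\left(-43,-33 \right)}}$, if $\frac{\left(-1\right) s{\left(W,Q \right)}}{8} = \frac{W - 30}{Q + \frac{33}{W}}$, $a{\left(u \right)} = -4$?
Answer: $- \frac{1659173}{65472} \approx -25.342$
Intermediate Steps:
$s{\left(W,Q \right)} = - \frac{8 \left(-30 + W\right)}{Q + \frac{33}{W}}$ ($s{\left(W,Q \right)} = - 8 \frac{W - 30}{Q + \frac{33}{W}} = - 8 \frac{-30 + W}{Q + \frac{33}{W}} = - \frac{8 \left(-30 + W\right)}{Q + \frac{33}{W}}$)
$J{\left(f,m \right)} = - 18 m$ ($J{\left(f,m \right)} = 2 m \left(-9\right) = - 18 m$)
$- \frac{1816}{s{\left(62,a{\left(4 \right)} \right)}} - \frac{441}{J{\left(-43,-33 \right)}} = - \frac{1816}{8 \cdot 62 \frac{1}{33 - 248} \left(30 - 62\right)} - \frac{441}{\left(-18\right) \left(-33\right)} = - \frac{1816}{8 \cdot 62 \frac{1}{33 - 248} \left(30 - 62\right)} - \frac{441}{594} = - \frac{1816}{8 \cdot 62 \frac{1}{-215} \left(-32\right)} - \frac{49}{66} = - \frac{1816}{8 \cdot 62 \left(- \frac{1}{215}\right) \left(-32\right)} - \frac{49}{66} = - \frac{1816}{\frac{15872}{215}} - \frac{49}{66} = \left(-1816\right) \frac{215}{15872} - \frac{49}{66} = - \frac{48805}{1984} - \frac{49}{66} = - \frac{1659173}{65472}$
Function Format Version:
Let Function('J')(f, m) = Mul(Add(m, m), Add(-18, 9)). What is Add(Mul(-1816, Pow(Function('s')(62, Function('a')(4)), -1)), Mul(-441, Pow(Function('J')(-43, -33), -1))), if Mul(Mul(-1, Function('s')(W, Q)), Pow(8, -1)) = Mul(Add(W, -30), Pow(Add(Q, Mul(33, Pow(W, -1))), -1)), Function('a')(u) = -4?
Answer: Rational(-1659173, 65472) ≈ -25.342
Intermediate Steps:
Function('s')(W, Q) = Mul(-8, Pow(Add(Q, Mul(33, Pow(W, -1))), -1), Add(-30, W)) (Function('s')(W, Q) = Mul(-8, Mul(Add(W, -30), Pow(Add(Q, Mul(33, Pow(W, -1))), -1))) = Mul(-8, Mul(Add(-30, W), Pow(Add(Q, Mul(33, Pow(W, -1))), -1))) = Mul(-8, Mul(Pow(Add(Q, Mul(33, Pow(W, -1))), -1), Add(-30, W))) = Mul(-8, Pow(Add(Q, Mul(33, Pow(W, -1))), -1), Add(-30, W)))
Function('J')(f, m) = Mul(-18, m) (Function('J')(f, m) = Mul(Mul(2, m), -9) = Mul(-18, m))
Add(Mul(-1816, Pow(Function('s')(62, Function('a')(4)), -1)), Mul(-441, Pow(Function('J')(-43, -33), -1))) = Add(Mul(-1816, Pow(Mul(8, 62, Pow(Add(33, Mul(-4, 62)), -1), Add(30, Mul(-1, 62))), -1)), Mul(-441, Pow(Mul(-18, -33), -1))) = Add(Mul(-1816, Pow(Mul(8, 62, Pow(Add(33, -248), -1), Add(30, -62)), -1)), Mul(-441, Pow(594, -1))) = Add(Mul(-1816, Pow(Mul(8, 62, Pow(-215, -1), -32), -1)), Mul(-441, Rational(1, 594))) = Add(Mul(-1816, Pow(Mul(8, 62, Rational(-1, 215), -32), -1)), Rational(-49, 66)) = Add(Mul(-1816, Pow(Rational(15872, 215), -1)), Rational(-49, 66)) = Add(Mul(-1816, Rational(215, 15872)), Rational(-49, 66)) = Add(Rational(-48805, 1984), Rational(-49, 66)) = Rational(-1659173, 65472)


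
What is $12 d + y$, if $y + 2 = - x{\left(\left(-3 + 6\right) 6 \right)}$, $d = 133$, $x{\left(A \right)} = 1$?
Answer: $1593$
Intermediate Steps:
$y = -3$ ($y = -2 - 1 = -3$)
$12 d + y = 12 \cdot 133 - 3 = 1596 - 3 = 1593$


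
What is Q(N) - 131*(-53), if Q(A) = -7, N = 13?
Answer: 6936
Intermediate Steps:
Q(N) - 131*(-53) = -7 - 131*(-53) = -7 + 6943 = 6936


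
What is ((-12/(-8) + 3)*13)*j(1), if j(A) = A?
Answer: 117/2 ≈ 58.500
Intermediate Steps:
((-12/(-8) + 3)*13)*j(1) = ((-12/(-8) + 3)*13)*1 = ((-12*(-⅛) + 3)*13)*1 = ((3/2 + 3)*13)*1 = ((9/2)*13)*1 = (117/2)*1 = 117/2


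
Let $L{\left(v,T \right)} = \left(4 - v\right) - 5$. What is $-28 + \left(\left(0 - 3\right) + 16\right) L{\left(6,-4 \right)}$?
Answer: $-119$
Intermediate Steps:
$L{\left(v,T \right)} = -1 - v$ ($L{\left(v,T \right)} = \left(4 - v\right) - 5 = -1 - v$)
$-28 + \left(\left(0 - 3\right) + 16\right) L{\left(6,-4 \right)} = -28 + \left(\left(0 - 3\right) + 16\right) \left(-1 - 6\right) = -28 + \left(-3 + 16\right) \left(-1 - 6\right) = -28 + 13 \left(-7\right) = -28 - 91 = -119$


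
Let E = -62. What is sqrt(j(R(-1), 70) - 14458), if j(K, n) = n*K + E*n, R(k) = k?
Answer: 2*I*sqrt(4717) ≈ 137.36*I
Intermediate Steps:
j(K, n) = -62*n + K*n (j(K, n) = n*K - 62*n = K*n - 62*n = -62*n + K*n)
sqrt(j(R(-1), 70) - 14458) = sqrt(70*(-62 - 1) - 14458) = sqrt(70*(-63) - 14458) = sqrt(-4410 - 14458) = sqrt(-18868) = 2*I*sqrt(4717)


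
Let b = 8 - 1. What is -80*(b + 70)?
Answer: -6160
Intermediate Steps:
b = 7
-80*(b + 70) = -80*(7 + 70) = -80*77 = -6160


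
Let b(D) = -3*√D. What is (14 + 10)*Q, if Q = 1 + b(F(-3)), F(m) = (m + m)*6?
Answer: 24 - 432*I ≈ 24.0 - 432.0*I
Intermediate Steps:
F(m) = 12*m (F(m) = (2*m)*6 = 12*m)
Q = 1 - 18*I (Q = 1 - 3*6*I = 1 - 18*I ≈ 1.0 - 18.0*I)
(14 + 10)*Q = (14 + 10)*(1 - 18*I) = 24*(1 - 18*I) = 24 - 432*I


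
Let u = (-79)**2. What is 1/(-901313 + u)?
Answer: -1/895072 ≈ -1.1172e-6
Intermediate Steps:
u = 6241
1/(-901313 + u) = 1/(-901313 + 6241) = 1/(-895072) = -1/895072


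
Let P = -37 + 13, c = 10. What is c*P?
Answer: -240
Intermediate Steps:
P = -24
c*P = 10*(-24) = -240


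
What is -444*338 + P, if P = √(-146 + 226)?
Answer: -150072 + 4*√5 ≈ -1.5006e+5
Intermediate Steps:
P = 4*√5 (P = √80 = 4*√5 ≈ 8.9443)
-444*338 + P = -444*338 + 4*√5 = -150072 + 4*√5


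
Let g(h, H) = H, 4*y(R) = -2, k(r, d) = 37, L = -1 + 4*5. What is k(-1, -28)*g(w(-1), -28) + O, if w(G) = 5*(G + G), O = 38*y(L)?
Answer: -1055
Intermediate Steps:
L = 19 (L = -1 + 20 = 19)
y(R) = -1/2 (y(R) = (1/4)*(-2) = -1/2)
O = -19 (O = 38*(-1/2) = -19)
w(G) = 10*G (w(G) = 5*(2*G) = 10*G)
k(-1, -28)*g(w(-1), -28) + O = 37*(-28) - 19 = -1036 - 19 = -1055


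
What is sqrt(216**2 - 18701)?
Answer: sqrt(27955) ≈ 167.20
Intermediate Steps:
sqrt(216**2 - 18701) = sqrt(46656 - 18701) = sqrt(27955)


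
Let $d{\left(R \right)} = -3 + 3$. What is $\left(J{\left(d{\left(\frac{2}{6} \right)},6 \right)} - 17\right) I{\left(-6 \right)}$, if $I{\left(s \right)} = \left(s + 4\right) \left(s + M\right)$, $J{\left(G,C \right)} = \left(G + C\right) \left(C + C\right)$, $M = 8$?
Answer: $-220$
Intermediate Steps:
$d{\left(R \right)} = 0$
$J{\left(G,C \right)} = 2 C \left(C + G\right)$ ($J{\left(G,C \right)} = \left(C + G\right) 2 C = 2 C \left(C + G\right)$)
$I{\left(s \right)} = \left(4 + s\right) \left(8 + s\right)$ ($I{\left(s \right)} = \left(s + 4\right) \left(s + 8\right) = \left(4 + s\right) \left(8 + s\right)$)
$\left(J{\left(d{\left(\frac{2}{6} \right)},6 \right)} - 17\right) I{\left(-6 \right)} = \left(2 \cdot 6 \left(6 + 0\right) - 17\right) \left(32 + \left(-6\right)^{2} + 12 \left(-6\right)\right) = \left(2 \cdot 6 \cdot 6 - 17\right) \left(32 + 36 - 72\right) = \left(72 - 17\right) \left(-4\right) = 55 \left(-4\right) = -220$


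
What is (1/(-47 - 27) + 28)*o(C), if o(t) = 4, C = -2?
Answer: 4142/37 ≈ 111.95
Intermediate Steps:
(1/(-47 - 27) + 28)*o(C) = (1/(-47 - 27) + 28)*4 = (1/(-74) + 28)*4 = (-1/74 + 28)*4 = (2071/74)*4 = 4142/37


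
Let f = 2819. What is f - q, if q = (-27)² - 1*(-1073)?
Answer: 1017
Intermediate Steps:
q = 1802 (q = 729 + 1073 = 1802)
f - q = 2819 - 1*1802 = 2819 - 1802 = 1017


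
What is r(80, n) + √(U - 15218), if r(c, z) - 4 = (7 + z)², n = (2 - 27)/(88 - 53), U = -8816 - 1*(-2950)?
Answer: 2132/49 + 2*I*√5271 ≈ 43.51 + 145.2*I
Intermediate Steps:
U = -5866 (U = -8816 + 2950 = -5866)
n = -5/7 (n = -25/35 = -25*1/35 = -5/7 ≈ -0.71429)
r(c, z) = 4 + (7 + z)²
r(80, n) + √(U - 15218) = (4 + (7 - 5/7)²) + √(-5866 - 15218) = (4 + (44/7)²) + √(-21084) = (4 + 1936/49) + 2*I*√5271 = 2132/49 + 2*I*√5271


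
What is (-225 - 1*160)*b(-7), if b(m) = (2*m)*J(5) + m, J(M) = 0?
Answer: 2695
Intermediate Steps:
b(m) = m (b(m) = (2*m)*0 + m = 0 + m = m)
(-225 - 1*160)*b(-7) = (-225 - 1*160)*(-7) = (-225 - 160)*(-7) = -385*(-7) = 2695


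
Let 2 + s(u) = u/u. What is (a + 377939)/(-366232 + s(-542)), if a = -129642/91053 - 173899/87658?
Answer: -1005500651077201/974365810982214 ≈ -1.0320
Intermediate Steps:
s(u) = -1 (s(u) = -2 + u/u = -2 + 1 = -1)
a = -9066061361/2660507958 (a = -129642*1/91053 - 173899*1/87658 = -43214/30351 - 173899/87658 = -9066061361/2660507958 ≈ -3.4076)
(a + 377939)/(-366232 + s(-542)) = (-9066061361/2660507958 + 377939)/(-366232 - 1) = (1005500651077201/2660507958)/(-366233) = (1005500651077201/2660507958)*(-1/366233) = -1005500651077201/974365810982214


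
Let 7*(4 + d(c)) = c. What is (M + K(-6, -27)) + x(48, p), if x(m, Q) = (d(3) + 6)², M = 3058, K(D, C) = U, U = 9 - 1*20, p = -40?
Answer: 149592/49 ≈ 3052.9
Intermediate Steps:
U = -11 (U = 9 - 20 = -11)
K(D, C) = -11
d(c) = -4 + c/7
x(m, Q) = 289/49 (x(m, Q) = ((-4 + (⅐)*3) + 6)² = ((-4 + 3/7) + 6)² = (-25/7 + 6)² = (17/7)² = 289/49)
(M + K(-6, -27)) + x(48, p) = (3058 - 11) + 289/49 = 3047 + 289/49 = 149592/49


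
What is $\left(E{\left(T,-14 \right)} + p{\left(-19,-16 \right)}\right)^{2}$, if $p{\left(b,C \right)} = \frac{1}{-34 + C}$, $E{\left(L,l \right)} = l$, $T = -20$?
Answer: $\frac{491401}{2500} \approx 196.56$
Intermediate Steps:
$\left(E{\left(T,-14 \right)} + p{\left(-19,-16 \right)}\right)^{2} = \left(-14 + \frac{1}{-34 - 16}\right)^{2} = \left(-14 + \frac{1}{-50}\right)^{2} = \left(-14 - \frac{1}{50}\right)^{2} = \left(- \frac{701}{50}\right)^{2} = \frac{491401}{2500}$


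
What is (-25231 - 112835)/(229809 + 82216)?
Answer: -138066/312025 ≈ -0.44248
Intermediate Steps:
(-25231 - 112835)/(229809 + 82216) = -138066/312025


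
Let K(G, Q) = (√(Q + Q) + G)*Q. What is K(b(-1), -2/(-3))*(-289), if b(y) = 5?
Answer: -2890/3 - 1156*√3/9 ≈ -1185.8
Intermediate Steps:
K(G, Q) = Q*(G + √2*√Q) (K(G, Q) = (√(2*Q) + G)*Q = (√2*√Q + G)*Q = (G + √2*√Q)*Q = Q*(G + √2*√Q))
K(b(-1), -2/(-3))*(-289) = (5*(-2/(-3)) + √2*(-2/(-3))^(3/2))*(-289) = (5*(-2*(-⅓)) + √2*(-2*(-⅓))^(3/2))*(-289) = (5*(⅔) + √2*(⅔)^(3/2))*(-289) = (10/3 + √2*(2*√6/9))*(-289) = (10/3 + 4*√3/9)*(-289) = -2890/3 - 1156*√3/9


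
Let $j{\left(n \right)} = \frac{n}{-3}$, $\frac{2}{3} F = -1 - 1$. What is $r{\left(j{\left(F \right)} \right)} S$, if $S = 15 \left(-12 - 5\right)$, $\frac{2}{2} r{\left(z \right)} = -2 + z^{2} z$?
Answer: $255$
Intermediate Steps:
$F = -3$ ($F = \frac{3 \left(-1 - 1\right)}{2} = \frac{3}{2} \left(-2\right) = -3$)
$j{\left(n \right)} = - \frac{n}{3}$ ($j{\left(n \right)} = n \left(- \frac{1}{3}\right) = - \frac{n}{3}$)
$r{\left(z \right)} = -2 + z^{3}$ ($r{\left(z \right)} = -2 + z^{2} z = -2 + z^{3}$)
$S = -255$ ($S = 15 \left(-17\right) = -255$)
$r{\left(j{\left(F \right)} \right)} S = \left(-2 + \left(\left(- \frac{1}{3}\right) \left(-3\right)\right)^{3}\right) \left(-255\right) = \left(-2 + 1^{3}\right) \left(-255\right) = \left(-2 + 1\right) \left(-255\right) = \left(-1\right) \left(-255\right) = 255$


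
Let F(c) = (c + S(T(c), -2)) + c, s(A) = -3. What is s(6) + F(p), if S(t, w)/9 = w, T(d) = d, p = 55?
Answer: 89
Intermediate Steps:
S(t, w) = 9*w
F(c) = -18 + 2*c (F(c) = (c + 9*(-2)) + c = (c - 18) + c = (-18 + c) + c = -18 + 2*c)
s(6) + F(p) = -3 + (-18 + 2*55) = -3 + (-18 + 110) = -3 + 92 = 89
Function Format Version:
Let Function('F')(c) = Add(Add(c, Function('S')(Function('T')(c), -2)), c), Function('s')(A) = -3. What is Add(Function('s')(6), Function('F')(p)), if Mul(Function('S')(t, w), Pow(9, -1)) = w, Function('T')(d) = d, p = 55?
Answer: 89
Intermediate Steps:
Function('S')(t, w) = Mul(9, w)
Function('F')(c) = Add(-18, Mul(2, c)) (Function('F')(c) = Add(Add(c, Mul(9, -2)), c) = Add(Add(c, -18), c) = Add(Add(-18, c), c) = Add(-18, Mul(2, c)))
Add(Function('s')(6), Function('F')(p)) = Add(-3, Add(-18, Mul(2, 55))) = Add(-3, Add(-18, 110)) = Add(-3, 92) = 89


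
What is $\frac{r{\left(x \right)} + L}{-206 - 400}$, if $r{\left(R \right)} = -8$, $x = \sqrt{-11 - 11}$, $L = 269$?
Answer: $- \frac{87}{202} \approx -0.43069$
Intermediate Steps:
$x = i \sqrt{22}$ ($x = \sqrt{-22} = i \sqrt{22} \approx 4.6904 i$)
$\frac{r{\left(x \right)} + L}{-206 - 400} = \frac{-8 + 269}{-206 - 400} = \frac{261}{-606} = 261 \left(- \frac{1}{606}\right) = - \frac{87}{202}$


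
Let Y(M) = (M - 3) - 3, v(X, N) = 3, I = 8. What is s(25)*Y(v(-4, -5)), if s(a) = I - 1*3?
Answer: -15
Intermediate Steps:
s(a) = 5 (s(a) = 8 - 1*3 = 8 - 3 = 5)
Y(M) = -6 + M (Y(M) = (-3 + M) - 3 = -6 + M)
s(25)*Y(v(-4, -5)) = 5*(-6 + 3) = 5*(-3) = -15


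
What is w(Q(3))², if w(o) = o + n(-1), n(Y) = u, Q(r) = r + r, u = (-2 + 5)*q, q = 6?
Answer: 576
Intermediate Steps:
u = 18 (u = (-2 + 5)*6 = 3*6 = 18)
Q(r) = 2*r
n(Y) = 18
w(o) = 18 + o (w(o) = o + 18 = 18 + o)
w(Q(3))² = (18 + 2*3)² = (18 + 6)² = 24² = 576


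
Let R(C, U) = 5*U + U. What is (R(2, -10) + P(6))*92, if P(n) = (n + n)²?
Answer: 7728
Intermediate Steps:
R(C, U) = 6*U
P(n) = 4*n² (P(n) = (2*n)² = 4*n²)
(R(2, -10) + P(6))*92 = (6*(-10) + 4*6²)*92 = (-60 + 4*36)*92 = (-60 + 144)*92 = 84*92 = 7728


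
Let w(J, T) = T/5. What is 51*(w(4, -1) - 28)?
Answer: -7191/5 ≈ -1438.2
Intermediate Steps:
w(J, T) = T/5 (w(J, T) = T*(1/5) = T/5)
51*(w(4, -1) - 28) = 51*((1/5)*(-1) - 28) = 51*(-1/5 - 28) = 51*(-141/5) = -7191/5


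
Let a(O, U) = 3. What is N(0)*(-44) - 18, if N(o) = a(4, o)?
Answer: -150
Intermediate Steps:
N(o) = 3
N(0)*(-44) - 18 = 3*(-44) - 18 = -132 - 18 = -150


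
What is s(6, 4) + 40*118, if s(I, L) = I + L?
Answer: 4730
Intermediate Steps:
s(6, 4) + 40*118 = (6 + 4) + 40*118 = 10 + 4720 = 4730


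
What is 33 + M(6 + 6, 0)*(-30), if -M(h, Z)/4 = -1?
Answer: -87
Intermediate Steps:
M(h, Z) = 4 (M(h, Z) = -4*(-1) = 4)
33 + M(6 + 6, 0)*(-30) = 33 + 4*(-30) = 33 - 120 = -87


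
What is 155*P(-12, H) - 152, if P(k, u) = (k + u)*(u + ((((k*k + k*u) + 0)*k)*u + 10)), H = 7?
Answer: 3892673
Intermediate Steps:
P(k, u) = (k + u)*(10 + u + k*u*(k² + k*u)) (P(k, u) = (k + u)*(u + ((((k² + k*u) + 0)*k)*u + 10)) = (k + u)*(u + (((k² + k*u)*k)*u + 10)) = (k + u)*(u + ((k*(k² + k*u))*u + 10)) = (k + u)*(u + (k*u*(k² + k*u) + 10)) = (k + u)*(u + (10 + k*u*(k² + k*u))) = (k + u)*(10 + u + k*u*(k² + k*u)))
155*P(-12, H) - 152 = 155*(7² + 10*(-12) + 10*7 - 12*7 + 7*(-12)⁴ + (-12)²*7³ + 2*(-12)³*7²) - 152 = 155*(49 - 120 + 70 - 84 + 7*20736 + 144*343 + 2*(-1728)*49) - 152 = 155*(49 - 120 + 70 - 84 + 145152 + 49392 - 169344) - 152 = 155*25115 - 152 = 3892825 - 152 = 3892673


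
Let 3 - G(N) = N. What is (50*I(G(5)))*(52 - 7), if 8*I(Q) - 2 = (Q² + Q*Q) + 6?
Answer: 4500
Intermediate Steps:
G(N) = 3 - N
I(Q) = 1 + Q²/4 (I(Q) = ¼ + ((Q² + Q*Q) + 6)/8 = ¼ + ((Q² + Q²) + 6)/8 = ¼ + (2*Q² + 6)/8 = ¼ + (6 + 2*Q²)/8 = ¼ + (¾ + Q²/4) = 1 + Q²/4)
(50*I(G(5)))*(52 - 7) = (50*(1 + (3 - 1*5)²/4))*(52 - 7) = (50*(1 + (3 - 5)²/4))*45 = (50*(1 + (¼)*(-2)²))*45 = (50*(1 + (¼)*4))*45 = (50*(1 + 1))*45 = (50*2)*45 = 100*45 = 4500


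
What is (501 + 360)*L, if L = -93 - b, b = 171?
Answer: -227304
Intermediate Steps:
L = -264 (L = -93 - 1*171 = -93 - 171 = -264)
(501 + 360)*L = (501 + 360)*(-264) = 861*(-264) = -227304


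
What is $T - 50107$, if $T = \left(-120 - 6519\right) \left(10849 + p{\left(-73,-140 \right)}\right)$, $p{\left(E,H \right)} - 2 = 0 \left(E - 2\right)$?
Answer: $-72089896$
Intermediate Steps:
$p{\left(E,H \right)} = 2$ ($p{\left(E,H \right)} = 2 + 0 \left(E - 2\right) = 2 + 0 \left(-2 + E\right) = 2 + 0 = 2$)
$T = -72039789$ ($T = \left(-120 - 6519\right) \left(10849 + 2\right) = \left(-6639\right) 10851 = -72039789$)
$T - 50107 = -72039789 - 50107 = -72089896$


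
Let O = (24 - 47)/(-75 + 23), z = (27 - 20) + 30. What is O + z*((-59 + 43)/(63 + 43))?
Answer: -14173/2756 ≈ -5.1426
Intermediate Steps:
z = 37 (z = 7 + 30 = 37)
O = 23/52 (O = -23/(-52) = -23*(-1/52) = 23/52 ≈ 0.44231)
O + z*((-59 + 43)/(63 + 43)) = 23/52 + 37*((-59 + 43)/(63 + 43)) = 23/52 + 37*(-16/106) = 23/52 + 37*(-16*1/106) = 23/52 + 37*(-8/53) = 23/52 - 296/53 = -14173/2756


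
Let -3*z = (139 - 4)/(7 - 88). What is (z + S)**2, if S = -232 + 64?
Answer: 2271049/81 ≈ 28038.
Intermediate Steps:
S = -168
z = 5/9 (z = -(139 - 4)/(3*(7 - 88)) = -45/(-81) = -45*(-1)/81 = -1/3*(-5/3) = 5/9 ≈ 0.55556)
(z + S)**2 = (5/9 - 168)**2 = (-1507/9)**2 = 2271049/81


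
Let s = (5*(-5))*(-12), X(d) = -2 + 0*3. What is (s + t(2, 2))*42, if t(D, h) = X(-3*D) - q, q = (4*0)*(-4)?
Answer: 12516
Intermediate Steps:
X(d) = -2 (X(d) = -2 + 0 = -2)
q = 0 (q = 0*(-4) = 0)
t(D, h) = -2 (t(D, h) = -2 - 1*0 = -2 + 0 = -2)
s = 300 (s = -25*(-12) = 300)
(s + t(2, 2))*42 = (300 - 2)*42 = 298*42 = 12516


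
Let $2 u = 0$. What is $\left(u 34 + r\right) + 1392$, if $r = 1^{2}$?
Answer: $1393$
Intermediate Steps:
$u = 0$ ($u = \frac{1}{2} \cdot 0 = 0$)
$r = 1$
$\left(u 34 + r\right) + 1392 = \left(0 \cdot 34 + 1\right) + 1392 = \left(0 + 1\right) + 1392 = 1 + 1392 = 1393$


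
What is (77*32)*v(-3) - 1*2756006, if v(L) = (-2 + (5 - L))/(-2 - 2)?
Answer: -2759702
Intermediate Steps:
v(L) = -¾ + L/4 (v(L) = (3 - L)/(-4) = (3 - L)*(-¼) = -¾ + L/4)
(77*32)*v(-3) - 1*2756006 = (77*32)*(-¾ + (¼)*(-3)) - 1*2756006 = 2464*(-¾ - ¾) - 2756006 = 2464*(-3/2) - 2756006 = -3696 - 2756006 = -2759702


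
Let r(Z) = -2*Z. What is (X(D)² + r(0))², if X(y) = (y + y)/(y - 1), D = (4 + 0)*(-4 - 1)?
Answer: 2560000/194481 ≈ 13.163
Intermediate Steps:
D = -20 (D = 4*(-5) = -20)
X(y) = 2*y/(-1 + y) (X(y) = (2*y)/(-1 + y) = 2*y/(-1 + y))
(X(D)² + r(0))² = ((2*(-20)/(-1 - 20))² - 2*0)² = ((2*(-20)/(-21))² + 0)² = ((2*(-20)*(-1/21))² + 0)² = ((40/21)² + 0)² = (1600/441 + 0)² = (1600/441)² = 2560000/194481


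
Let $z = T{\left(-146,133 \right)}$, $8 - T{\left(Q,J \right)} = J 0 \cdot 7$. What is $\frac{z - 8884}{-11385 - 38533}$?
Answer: $\frac{4438}{24959} \approx 0.17781$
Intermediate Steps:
$T{\left(Q,J \right)} = 8$ ($T{\left(Q,J \right)} = 8 - J 0 \cdot 7 = 8 - 0 \cdot 7 = 8 - 0 = 8 + 0 = 8$)
$z = 8$
$\frac{z - 8884}{-11385 - 38533} = \frac{8 - 8884}{-11385 - 38533} = - \frac{8876}{-49918} = \left(-8876\right) \left(- \frac{1}{49918}\right) = \frac{4438}{24959}$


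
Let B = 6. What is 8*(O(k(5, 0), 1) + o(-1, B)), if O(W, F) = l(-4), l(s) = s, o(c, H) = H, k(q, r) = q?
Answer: 16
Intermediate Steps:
O(W, F) = -4
8*(O(k(5, 0), 1) + o(-1, B)) = 8*(-4 + 6) = 8*2 = 16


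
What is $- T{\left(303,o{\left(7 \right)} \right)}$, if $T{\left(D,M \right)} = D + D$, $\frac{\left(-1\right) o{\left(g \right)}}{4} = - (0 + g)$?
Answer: $-606$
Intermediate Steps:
$o{\left(g \right)} = 4 g$ ($o{\left(g \right)} = - 4 \left(- (0 + g)\right) = - 4 \left(- g\right) = 4 g$)
$T{\left(D,M \right)} = 2 D$
$- T{\left(303,o{\left(7 \right)} \right)} = - 2 \cdot 303 = \left(-1\right) 606 = -606$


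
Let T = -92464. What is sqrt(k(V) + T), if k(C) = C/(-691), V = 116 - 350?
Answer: I*sqrt(44149641490)/691 ≈ 304.08*I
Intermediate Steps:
V = -234
k(C) = -C/691 (k(C) = C*(-1/691) = -C/691)
sqrt(k(V) + T) = sqrt(-1/691*(-234) - 92464) = sqrt(234/691 - 92464) = sqrt(-63892390/691) = I*sqrt(44149641490)/691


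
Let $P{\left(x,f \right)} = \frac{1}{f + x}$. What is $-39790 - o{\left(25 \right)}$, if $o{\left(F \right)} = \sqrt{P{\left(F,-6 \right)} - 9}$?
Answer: $-39790 - \frac{i \sqrt{3230}}{19} \approx -39790.0 - 2.9912 i$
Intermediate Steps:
$o{\left(F \right)} = \sqrt{-9 + \frac{1}{-6 + F}}$ ($o{\left(F \right)} = \sqrt{\frac{1}{-6 + F} - 9} = \sqrt{-9 + \frac{1}{-6 + F}}$)
$-39790 - o{\left(25 \right)} = -39790 - \sqrt{\frac{55 - 225}{-6 + 25}} = -39790 - \sqrt{\frac{55 - 225}{19}} = -39790 - \sqrt{\frac{1}{19} \left(-170\right)} = -39790 - \sqrt{- \frac{170}{19}} = -39790 - \frac{i \sqrt{3230}}{19}$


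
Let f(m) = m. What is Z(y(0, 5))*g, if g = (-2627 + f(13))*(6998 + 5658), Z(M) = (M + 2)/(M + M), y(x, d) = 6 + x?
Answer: -66165568/3 ≈ -2.2055e+7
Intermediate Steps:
Z(M) = (2 + M)/(2*M) (Z(M) = (2 + M)/((2*M)) = (2 + M)*(1/(2*M)) = (2 + M)/(2*M))
g = -33082784 (g = (-2627 + 13)*(6998 + 5658) = -2614*12656 = -33082784)
Z(y(0, 5))*g = ((2 + (6 + 0))/(2*(6 + 0)))*(-33082784) = ((1/2)*(2 + 6)/6)*(-33082784) = ((1/2)*(1/6)*8)*(-33082784) = (2/3)*(-33082784) = -66165568/3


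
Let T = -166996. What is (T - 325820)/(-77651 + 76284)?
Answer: 492816/1367 ≈ 360.51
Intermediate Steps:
(T - 325820)/(-77651 + 76284) = (-166996 - 325820)/(-77651 + 76284) = -492816/(-1367) = -492816*(-1/1367) = 492816/1367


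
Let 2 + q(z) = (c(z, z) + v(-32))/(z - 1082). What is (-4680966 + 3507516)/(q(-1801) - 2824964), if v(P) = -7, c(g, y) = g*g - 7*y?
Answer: 3383056350/8147633179 ≈ 0.41522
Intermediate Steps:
c(g, y) = g**2 - 7*y
q(z) = -2 + (-7 + z**2 - 7*z)/(-1082 + z) (q(z) = -2 + ((z**2 - 7*z) - 7)/(z - 1082) = -2 + (-7 + z**2 - 7*z)/(-1082 + z))
(-4680966 + 3507516)/(q(-1801) - 2824964) = (-4680966 + 3507516)/((2157 + (-1801)**2 - 9*(-1801))/(-1082 - 1801) - 2824964) = -1173450/((2157 + 3243601 + 16209)/(-2883) - 2824964) = -1173450/(-1/2883*3261967 - 2824964) = -1173450/(-3261967/2883 - 2824964) = -1173450/(-8147633179/2883) = -1173450*(-2883/8147633179) = 3383056350/8147633179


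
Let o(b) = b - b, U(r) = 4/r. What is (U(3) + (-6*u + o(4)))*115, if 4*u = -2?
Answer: 1495/3 ≈ 498.33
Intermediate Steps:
u = -½ (u = (¼)*(-2) = -½ ≈ -0.50000)
o(b) = 0
(U(3) + (-6*u + o(4)))*115 = (4/3 + (-6*(-½) + 0))*115 = (4*(⅓) + (3 + 0))*115 = (4/3 + 3)*115 = (13/3)*115 = 1495/3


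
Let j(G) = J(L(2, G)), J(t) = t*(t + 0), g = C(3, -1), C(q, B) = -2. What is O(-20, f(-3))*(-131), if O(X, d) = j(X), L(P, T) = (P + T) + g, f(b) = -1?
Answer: -52400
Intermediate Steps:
g = -2
L(P, T) = -2 + P + T (L(P, T) = (P + T) - 2 = -2 + P + T)
J(t) = t² (J(t) = t*t = t²)
j(G) = G² (j(G) = (-2 + 2 + G)² = G²)
O(X, d) = X²
O(-20, f(-3))*(-131) = (-20)²*(-131) = 400*(-131) = -52400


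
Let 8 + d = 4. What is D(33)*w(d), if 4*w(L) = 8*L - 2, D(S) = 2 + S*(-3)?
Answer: 1649/2 ≈ 824.50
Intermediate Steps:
d = -4 (d = -8 + 4 = -4)
D(S) = 2 - 3*S
w(L) = -½ + 2*L (w(L) = (8*L - 2)/4 = (-2 + 8*L)/4 = -½ + 2*L)
D(33)*w(d) = (2 - 3*33)*(-½ + 2*(-4)) = (2 - 99)*(-½ - 8) = -97*(-17/2) = 1649/2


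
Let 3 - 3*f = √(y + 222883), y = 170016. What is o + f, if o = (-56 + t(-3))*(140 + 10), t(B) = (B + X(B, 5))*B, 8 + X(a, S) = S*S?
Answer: -14699 - √392899/3 ≈ -14908.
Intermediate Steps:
X(a, S) = -8 + S² (X(a, S) = -8 + S*S = -8 + S²)
t(B) = B*(17 + B) (t(B) = (B + (-8 + 5²))*B = (B + (-8 + 25))*B = (B + 17)*B = (17 + B)*B = B*(17 + B))
o = -14700 (o = (-56 - 3*(17 - 3))*(140 + 10) = (-56 - 3*14)*150 = (-56 - 42)*150 = -98*150 = -14700)
f = 1 - √392899/3 (f = 1 - √(170016 + 222883)/3 = 1 - √392899/3 ≈ -207.94)
o + f = -14700 + (1 - √392899/3) = -14699 - √392899/3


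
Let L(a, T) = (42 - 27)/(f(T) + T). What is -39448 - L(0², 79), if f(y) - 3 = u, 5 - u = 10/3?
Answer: -9901493/251 ≈ -39448.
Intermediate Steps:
u = 5/3 (u = 5 - 10/3 = 5/3 ≈ 1.6667)
f(y) = 14/3 (f(y) = 3 + 5/3 = 14/3)
L(a, T) = 15/(14/3 + T) (L(a, T) = (42 - 27)/(14/3 + T) = 15/(14/3 + T))
-39448 - L(0², 79) = -39448 - 45/(14 + 3*79) = -39448 - 45/(14 + 237) = -39448 - 45/251 = -9901493/251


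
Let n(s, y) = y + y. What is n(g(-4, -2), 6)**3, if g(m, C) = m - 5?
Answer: 1728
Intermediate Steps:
g(m, C) = -5 + m
n(s, y) = 2*y
n(g(-4, -2), 6)**3 = (2*6)**3 = 12**3 = 1728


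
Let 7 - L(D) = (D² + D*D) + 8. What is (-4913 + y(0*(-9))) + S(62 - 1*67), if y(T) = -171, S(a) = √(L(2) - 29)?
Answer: -5084 + I*√38 ≈ -5084.0 + 6.1644*I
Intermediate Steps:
L(D) = -1 - 2*D² (L(D) = 7 - ((D² + D*D) + 8) = 7 - ((D² + D²) + 8) = 7 - (2*D² + 8) = 7 - (8 + 2*D²) = 7 + (-8 - 2*D²) = -1 - 2*D²)
S(a) = I*√38 (S(a) = √((-1 - 2*2²) - 29) = √((-1 - 2*4) - 29) = √((-1 - 8) - 29) = √(-9 - 29) = √(-38) = I*√38)
(-4913 + y(0*(-9))) + S(62 - 1*67) = (-4913 - 171) + I*√38 = -5084 + I*√38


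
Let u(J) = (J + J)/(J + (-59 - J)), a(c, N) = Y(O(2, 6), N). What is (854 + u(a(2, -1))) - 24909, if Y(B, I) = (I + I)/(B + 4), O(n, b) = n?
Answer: -4257733/177 ≈ -24055.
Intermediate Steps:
Y(B, I) = 2*I/(4 + B) (Y(B, I) = (2*I)/(4 + B) = 2*I/(4 + B))
a(c, N) = N/3 (a(c, N) = 2*N/(4 + 2) = 2*N/6 = 2*N*(⅙) = N/3)
u(J) = -2*J/59 (u(J) = (2*J)/(-59) = (2*J)*(-1/59) = -2*J/59)
(854 + u(a(2, -1))) - 24909 = (854 - 2*(-1)/177) - 24909 = (854 - 2/59*(-⅓)) - 24909 = (854 + 2/177) - 24909 = 151160/177 - 24909 = -4257733/177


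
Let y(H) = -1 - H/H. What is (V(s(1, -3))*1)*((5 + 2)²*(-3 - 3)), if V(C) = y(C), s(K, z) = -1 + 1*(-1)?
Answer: 588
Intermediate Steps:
s(K, z) = -2 (s(K, z) = -1 - 1 = -2)
y(H) = -2 (y(H) = -1 - 1*1 = -1 - 1 = -2)
V(C) = -2
(V(s(1, -3))*1)*((5 + 2)²*(-3 - 3)) = (-2*1)*((5 + 2)²*(-3 - 3)) = -2*7²*(-6) = -98*(-6) = -2*(-294) = 588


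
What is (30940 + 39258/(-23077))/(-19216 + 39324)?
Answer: 356981561/232016158 ≈ 1.5386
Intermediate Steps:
(30940 + 39258/(-23077))/(-19216 + 39324) = (30940 + 39258*(-1/23077))/20108 = (30940 - 39258/23077)*(1/20108) = (713963122/23077)*(1/20108) = 356981561/232016158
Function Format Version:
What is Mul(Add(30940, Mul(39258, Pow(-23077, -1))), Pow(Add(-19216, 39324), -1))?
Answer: Rational(356981561, 232016158) ≈ 1.5386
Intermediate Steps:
Mul(Add(30940, Mul(39258, Pow(-23077, -1))), Pow(Add(-19216, 39324), -1)) = Mul(Add(30940, Mul(39258, Rational(-1, 23077))), Pow(20108, -1)) = Mul(Add(30940, Rational(-39258, 23077)), Rational(1, 20108)) = Mul(Rational(713963122, 23077), Rational(1, 20108)) = Rational(356981561, 232016158)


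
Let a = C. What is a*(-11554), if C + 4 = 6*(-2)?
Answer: 184864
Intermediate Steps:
C = -16 (C = -4 + 6*(-2) = -4 - 12 = -16)
a = -16
a*(-11554) = -16*(-11554) = 184864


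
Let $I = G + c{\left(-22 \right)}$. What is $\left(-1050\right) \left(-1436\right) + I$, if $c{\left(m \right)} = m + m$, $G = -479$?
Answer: $1507277$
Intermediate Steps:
$c{\left(m \right)} = 2 m$
$I = -523$ ($I = -479 + 2 \left(-22\right) = -479 - 44 = -523$)
$\left(-1050\right) \left(-1436\right) + I = \left(-1050\right) \left(-1436\right) - 523 = 1507800 - 523 = 1507277$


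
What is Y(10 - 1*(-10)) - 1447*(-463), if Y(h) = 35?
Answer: 669996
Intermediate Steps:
Y(10 - 1*(-10)) - 1447*(-463) = 35 - 1447*(-463) = 35 + 669961 = 669996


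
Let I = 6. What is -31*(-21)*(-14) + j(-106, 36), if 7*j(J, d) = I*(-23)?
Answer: -63936/7 ≈ -9133.7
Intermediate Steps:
j(J, d) = -138/7 (j(J, d) = (6*(-23))/7 = (1/7)*(-138) = -138/7)
-31*(-21)*(-14) + j(-106, 36) = -31*(-21)*(-14) - 138/7 = 651*(-14) - 138/7 = -9114 - 138/7 = -63936/7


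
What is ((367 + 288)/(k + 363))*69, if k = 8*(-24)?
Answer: 15065/57 ≈ 264.30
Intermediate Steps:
k = -192
((367 + 288)/(k + 363))*69 = ((367 + 288)/(-192 + 363))*69 = (655/171)*69 = 15065/57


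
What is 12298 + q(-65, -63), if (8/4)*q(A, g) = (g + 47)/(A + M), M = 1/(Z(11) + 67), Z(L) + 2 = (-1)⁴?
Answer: 52746650/4289 ≈ 12298.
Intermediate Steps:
Z(L) = -1 (Z(L) = -2 + (-1)⁴ = -2 + 1 = -1)
M = 1/66 (M = 1/(-1 + 67) = 1/66 ≈ 0.015152)
q(A, g) = (47 + g)/(2*(1/66 + A)) (q(A, g) = ((g + 47)/(A + 1/66))/2 = ((47 + g)/(1/66 + A))/2 = (47 + g)/(2*(1/66 + A)))
12298 + q(-65, -63) = 12298 + 33*(47 - 63)/(1 + 66*(-65)) = 12298 + 33*(-16)/(1 - 4290) = 12298 + 33*(-16)/(-4289) = 12298 + 33*(-1/4289)*(-16) = 12298 + 528/4289 = 52746650/4289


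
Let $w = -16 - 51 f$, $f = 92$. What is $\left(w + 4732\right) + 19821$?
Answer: $19845$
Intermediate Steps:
$w = -4708$ ($w = -16 - 4692 = -4708$)
$\left(w + 4732\right) + 19821 = \left(-4708 + 4732\right) + 19821 = 24 + 19821 = 19845$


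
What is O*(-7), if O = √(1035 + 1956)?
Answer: -7*√2991 ≈ -382.83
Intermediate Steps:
O = √2991 ≈ 54.690
O*(-7) = √2991*(-7) = -7*√2991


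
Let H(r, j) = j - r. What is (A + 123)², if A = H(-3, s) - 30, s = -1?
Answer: 9025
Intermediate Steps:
A = -28 (A = (-1 - 1*(-3)) - 30 = (-1 + 3) - 30 = 2 - 30 = -28)
(A + 123)² = (-28 + 123)² = 95² = 9025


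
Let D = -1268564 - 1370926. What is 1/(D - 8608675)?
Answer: -1/11248165 ≈ -8.8903e-8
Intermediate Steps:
D = -2639490
1/(D - 8608675) = 1/(-2639490 - 8608675) = 1/(-11248165) = -1/11248165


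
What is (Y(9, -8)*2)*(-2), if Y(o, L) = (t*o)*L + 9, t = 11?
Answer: 3132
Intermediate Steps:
Y(o, L) = 9 + 11*L*o (Y(o, L) = (11*o)*L + 9 = 11*L*o + 9 = 9 + 11*L*o)
(Y(9, -8)*2)*(-2) = ((9 + 11*(-8)*9)*2)*(-2) = ((9 - 792)*2)*(-2) = -783*2*(-2) = -1566*(-2) = 3132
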